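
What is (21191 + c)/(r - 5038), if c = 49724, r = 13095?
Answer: 70915/8057 ≈ 8.8017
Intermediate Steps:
(21191 + c)/(r - 5038) = (21191 + 49724)/(13095 - 5038) = 70915/8057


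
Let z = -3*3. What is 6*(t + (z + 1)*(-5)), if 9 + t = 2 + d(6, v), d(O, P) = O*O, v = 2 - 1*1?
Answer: 414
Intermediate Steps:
v = 1 (v = 2 - 1 = 1)
d(O, P) = O**2
z = -9
t = 29 (t = -9 + (2 + 6**2) = -9 + (2 + 36) = -9 + 38 = 29)
6*(t + (z + 1)*(-5)) = 6*(29 + (-9 + 1)*(-5)) = 6*(29 - 8*(-5)) = 6*(29 + 40) = 6*69 = 414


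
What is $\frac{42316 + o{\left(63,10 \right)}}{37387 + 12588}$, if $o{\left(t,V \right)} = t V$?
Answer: $\frac{42946}{49975} \approx 0.85935$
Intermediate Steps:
$o{\left(t,V \right)} = V t$
$\frac{42316 + o{\left(63,10 \right)}}{37387 + 12588} = \frac{42316 + 10 \cdot 63}{37387 + 12588} = \frac{42316 + 630}{49975} = 42946 \cdot \frac{1}{49975} = \frac{42946}{49975}$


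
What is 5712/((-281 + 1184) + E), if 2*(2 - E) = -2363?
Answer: 3808/1391 ≈ 2.7376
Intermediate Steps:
E = 2367/2 (E = 2 - ½*(-2363) = 2 + 2363/2 = 2367/2 ≈ 1183.5)
5712/((-281 + 1184) + E) = 5712/((-281 + 1184) + 2367/2) = 5712/(903 + 2367/2) = 5712/(4173/2) = 5712*(2/4173) = 3808/1391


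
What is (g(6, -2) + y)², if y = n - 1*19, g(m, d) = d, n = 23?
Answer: 4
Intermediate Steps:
y = 4 (y = 23 - 1*19 = 23 - 19 = 4)
(g(6, -2) + y)² = (-2 + 4)² = 2² = 4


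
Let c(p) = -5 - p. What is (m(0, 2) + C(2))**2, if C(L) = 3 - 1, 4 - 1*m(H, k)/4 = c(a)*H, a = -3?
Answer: 324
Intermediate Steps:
m(H, k) = 16 + 8*H (m(H, k) = 16 - 4*(-5 - 1*(-3))*H = 16 - 4*(-5 + 3)*H = 16 - (-8)*H = 16 + 8*H)
C(L) = 2
(m(0, 2) + C(2))**2 = ((16 + 8*0) + 2)**2 = ((16 + 0) + 2)**2 = (16 + 2)**2 = 18**2 = 324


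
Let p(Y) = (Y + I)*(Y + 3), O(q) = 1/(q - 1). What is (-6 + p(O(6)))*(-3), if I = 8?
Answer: -1518/25 ≈ -60.720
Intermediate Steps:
O(q) = 1/(-1 + q)
p(Y) = (3 + Y)*(8 + Y) (p(Y) = (Y + 8)*(Y + 3) = (8 + Y)*(3 + Y) = (3 + Y)*(8 + Y))
(-6 + p(O(6)))*(-3) = (-6 + (24 + (1/(-1 + 6))² + 11/(-1 + 6)))*(-3) = (-6 + (24 + (1/5)² + 11/5))*(-3) = (-6 + (24 + (⅕)² + 11*(⅕)))*(-3) = (-6 + (24 + 1/25 + 11/5))*(-3) = (-6 + 656/25)*(-3) = (506/25)*(-3) = -1518/25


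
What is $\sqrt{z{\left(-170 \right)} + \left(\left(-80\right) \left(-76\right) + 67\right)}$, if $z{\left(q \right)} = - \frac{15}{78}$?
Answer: $\frac{17 \sqrt{14378}}{26} \approx 78.402$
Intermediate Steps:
$z{\left(q \right)} = - \frac{5}{26}$ ($z{\left(q \right)} = \left(-15\right) \frac{1}{78} = - \frac{5}{26}$)
$\sqrt{z{\left(-170 \right)} + \left(\left(-80\right) \left(-76\right) + 67\right)} = \sqrt{- \frac{5}{26} + \left(\left(-80\right) \left(-76\right) + 67\right)} = \sqrt{- \frac{5}{26} + \left(6080 + 67\right)} = \sqrt{- \frac{5}{26} + 6147} = \sqrt{\frac{159817}{26}} = \frac{17 \sqrt{14378}}{26}$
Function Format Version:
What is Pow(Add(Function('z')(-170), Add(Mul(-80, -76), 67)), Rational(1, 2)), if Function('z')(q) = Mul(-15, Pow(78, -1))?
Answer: Mul(Rational(17, 26), Pow(14378, Rational(1, 2))) ≈ 78.402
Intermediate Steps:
Function('z')(q) = Rational(-5, 26) (Function('z')(q) = Mul(-15, Rational(1, 78)) = Rational(-5, 26))
Pow(Add(Function('z')(-170), Add(Mul(-80, -76), 67)), Rational(1, 2)) = Pow(Add(Rational(-5, 26), Add(Mul(-80, -76), 67)), Rational(1, 2)) = Pow(Add(Rational(-5, 26), Add(6080, 67)), Rational(1, 2)) = Pow(Add(Rational(-5, 26), 6147), Rational(1, 2)) = Pow(Rational(159817, 26), Rational(1, 2)) = Mul(Rational(17, 26), Pow(14378, Rational(1, 2)))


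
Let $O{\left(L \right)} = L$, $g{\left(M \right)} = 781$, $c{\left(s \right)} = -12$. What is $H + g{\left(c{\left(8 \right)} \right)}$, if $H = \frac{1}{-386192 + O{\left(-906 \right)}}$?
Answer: $\frac{302323537}{387098} \approx 781.0$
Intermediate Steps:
$H = - \frac{1}{387098}$ ($H = \frac{1}{-386192 - 906} = \frac{1}{-387098} = - \frac{1}{387098} \approx -2.5833 \cdot 10^{-6}$)
$H + g{\left(c{\left(8 \right)} \right)} = - \frac{1}{387098} + 781 = \frac{302323537}{387098}$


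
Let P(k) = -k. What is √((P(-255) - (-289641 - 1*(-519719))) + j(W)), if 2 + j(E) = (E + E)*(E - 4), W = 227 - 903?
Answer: 3*√76615 ≈ 830.38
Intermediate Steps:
W = -676
j(E) = -2 + 2*E*(-4 + E) (j(E) = -2 + (E + E)*(E - 4) = -2 + (2*E)*(-4 + E) = -2 + 2*E*(-4 + E))
√((P(-255) - (-289641 - 1*(-519719))) + j(W)) = √((-1*(-255) - (-289641 - 1*(-519719))) + (-2 - 8*(-676) + 2*(-676)²)) = √((255 - (-289641 + 519719)) + (-2 + 5408 + 2*456976)) = √((255 - 1*230078) + (-2 + 5408 + 913952)) = √((255 - 230078) + 919358) = √(-229823 + 919358) = √689535 = 3*√76615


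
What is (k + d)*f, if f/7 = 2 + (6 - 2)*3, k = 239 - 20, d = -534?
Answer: -30870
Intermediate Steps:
k = 219
f = 98 (f = 7*(2 + (6 - 2)*3) = 7*(2 + 4*3) = 7*(2 + 12) = 7*14 = 98)
(k + d)*f = (219 - 534)*98 = -315*98 = -30870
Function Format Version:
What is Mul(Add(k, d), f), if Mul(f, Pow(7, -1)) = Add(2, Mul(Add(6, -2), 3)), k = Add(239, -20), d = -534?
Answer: -30870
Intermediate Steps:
k = 219
f = 98 (f = Mul(7, Add(2, Mul(Add(6, -2), 3))) = Mul(7, Add(2, Mul(4, 3))) = Mul(7, Add(2, 12)) = Mul(7, 14) = 98)
Mul(Add(k, d), f) = Mul(Add(219, -534), 98) = Mul(-315, 98) = -30870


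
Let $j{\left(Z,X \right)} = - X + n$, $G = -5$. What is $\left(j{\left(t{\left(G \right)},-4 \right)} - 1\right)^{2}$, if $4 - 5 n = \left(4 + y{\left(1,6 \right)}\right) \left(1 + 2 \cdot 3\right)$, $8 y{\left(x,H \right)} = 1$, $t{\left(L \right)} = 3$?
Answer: $\frac{6241}{1600} \approx 3.9006$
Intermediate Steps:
$y{\left(x,H \right)} = \frac{1}{8}$ ($y{\left(x,H \right)} = \frac{1}{8} \cdot 1 = \frac{1}{8}$)
$n = - \frac{199}{40}$ ($n = \frac{4}{5} - \frac{\left(4 + \frac{1}{8}\right) \left(1 + 2 \cdot 3\right)}{5} = \frac{4}{5} - \frac{\frac{33}{8} \left(1 + 6\right)}{5} = \frac{4}{5} - \frac{\frac{33}{8} \cdot 7}{5} = \frac{4}{5} - \frac{231}{40} = - \frac{199}{40} \approx -4.975$)
$j{\left(Z,X \right)} = - \frac{199}{40} - X$ ($j{\left(Z,X \right)} = - X - \frac{199}{40} = - \frac{199}{40} - X$)
$\left(j{\left(t{\left(G \right)},-4 \right)} - 1\right)^{2} = \left(\left(- \frac{199}{40} - -4\right) - 1\right)^{2} = \left(\left(- \frac{199}{40} + 4\right) - 1\right)^{2} = \left(- \frac{39}{40} - 1\right)^{2} = \left(- \frac{79}{40}\right)^{2} = \frac{6241}{1600}$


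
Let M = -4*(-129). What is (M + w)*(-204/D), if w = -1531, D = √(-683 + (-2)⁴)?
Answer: -7140*I*√667/23 ≈ -8017.4*I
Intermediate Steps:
D = I*√667 (D = √(-683 + 16) = √(-667) = I*√667 ≈ 25.826*I)
M = 516
(M + w)*(-204/D) = (516 - 1531)*(-204*(-I*√667/667)) = -(-207060)*(-I*√667/667) = -7140*I*√667/23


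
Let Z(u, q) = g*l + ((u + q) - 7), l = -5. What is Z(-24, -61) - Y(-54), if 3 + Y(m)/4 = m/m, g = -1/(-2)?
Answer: -173/2 ≈ -86.500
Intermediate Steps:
g = 1/2 (g = -1*(-1/2) = 1/2 ≈ 0.50000)
Y(m) = -8 (Y(m) = -12 + 4*(m/m) = -12 + 4*1 = -12 + 4 = -8)
Z(u, q) = -19/2 + q + u (Z(u, q) = (1/2)*(-5) + ((u + q) - 7) = -5/2 + ((q + u) - 7) = -5/2 + (-7 + q + u) = -19/2 + q + u)
Z(-24, -61) - Y(-54) = (-19/2 - 61 - 24) - 1*(-8) = -189/2 + 8 = -173/2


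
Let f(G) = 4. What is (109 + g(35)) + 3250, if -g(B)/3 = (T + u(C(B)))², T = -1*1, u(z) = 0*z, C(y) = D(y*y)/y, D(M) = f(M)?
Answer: 3356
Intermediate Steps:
D(M) = 4
C(y) = 4/y
u(z) = 0
T = -1
g(B) = -3 (g(B) = -3*(-1 + 0)² = -3*(-1)² = -3*1 = -3)
(109 + g(35)) + 3250 = (109 - 3) + 3250 = 106 + 3250 = 3356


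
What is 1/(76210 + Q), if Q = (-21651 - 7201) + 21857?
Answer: 1/69215 ≈ 1.4448e-5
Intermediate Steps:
Q = -6995 (Q = -28852 + 21857 = -6995)
1/(76210 + Q) = 1/(76210 - 6995) = 1/69215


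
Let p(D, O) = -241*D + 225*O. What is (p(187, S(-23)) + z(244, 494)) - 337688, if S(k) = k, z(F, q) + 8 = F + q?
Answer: -387200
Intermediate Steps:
z(F, q) = -8 + F + q (z(F, q) = -8 + (F + q) = -8 + F + q)
(p(187, S(-23)) + z(244, 494)) - 337688 = ((-241*187 + 225*(-23)) + (-8 + 244 + 494)) - 337688 = ((-45067 - 5175) + 730) - 337688 = (-50242 + 730) - 337688 = -49512 - 337688 = -387200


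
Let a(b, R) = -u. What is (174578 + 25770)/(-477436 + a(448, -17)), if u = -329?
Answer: -200348/477107 ≈ -0.41992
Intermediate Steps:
a(b, R) = 329 (a(b, R) = -1*(-329) = 329)
(174578 + 25770)/(-477436 + a(448, -17)) = (174578 + 25770)/(-477436 + 329) = 200348/(-477107) = 200348*(-1/477107) = -200348/477107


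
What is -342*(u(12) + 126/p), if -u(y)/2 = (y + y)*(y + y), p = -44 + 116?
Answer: 786771/2 ≈ 3.9339e+5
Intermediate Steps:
p = 72
u(y) = -8*y² (u(y) = -2*(y + y)*(y + y) = -2*2*y*2*y = -8*y²)
-342*(u(12) + 126/p) = -342*(-8*12² + 126/72) = -342*(-8*144 + 126*(1/72)) = -342*(-1152 + 7/4) = -342*(-4601/4) = 786771/2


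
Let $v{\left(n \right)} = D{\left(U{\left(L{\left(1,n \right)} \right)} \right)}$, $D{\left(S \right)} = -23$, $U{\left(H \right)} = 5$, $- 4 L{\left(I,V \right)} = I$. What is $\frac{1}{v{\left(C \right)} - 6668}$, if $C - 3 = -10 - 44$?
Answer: $- \frac{1}{6691} \approx -0.00014945$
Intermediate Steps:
$L{\left(I,V \right)} = - \frac{I}{4}$
$C = -51$ ($C = 3 - 54 = -51$)
$v{\left(n \right)} = -23$
$\frac{1}{v{\left(C \right)} - 6668} = \frac{1}{-23 - 6668} = \frac{1}{-6691} = - \frac{1}{6691}$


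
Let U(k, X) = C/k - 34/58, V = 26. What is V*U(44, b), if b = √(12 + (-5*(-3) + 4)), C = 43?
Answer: 6487/638 ≈ 10.168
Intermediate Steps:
b = √31 (b = √(12 + (15 + 4)) = √(12 + 19) = √31 ≈ 5.5678)
U(k, X) = -17/29 + 43/k (U(k, X) = 43/k - 34/58 = 43/k - 34*1/58 = 43/k - 17/29 = -17/29 + 43/k)
V*U(44, b) = 26*(-17/29 + 43/44) = 26*(499/1276) = 6487/638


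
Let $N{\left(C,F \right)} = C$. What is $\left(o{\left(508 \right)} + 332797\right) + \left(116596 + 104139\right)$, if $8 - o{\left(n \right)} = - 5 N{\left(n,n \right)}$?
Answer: $556080$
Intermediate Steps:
$o{\left(n \right)} = 8 + 5 n$ ($o{\left(n \right)} = 8 - - 5 n = 8 + 5 n$)
$\left(o{\left(508 \right)} + 332797\right) + \left(116596 + 104139\right) = \left(\left(8 + 5 \cdot 508\right) + 332797\right) + \left(116596 + 104139\right) = \left(\left(8 + 2540\right) + 332797\right) + 220735 = \left(2548 + 332797\right) + 220735 = 335345 + 220735 = 556080$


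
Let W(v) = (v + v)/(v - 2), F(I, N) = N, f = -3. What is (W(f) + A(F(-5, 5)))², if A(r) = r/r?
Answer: 121/25 ≈ 4.8400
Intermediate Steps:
W(v) = 2*v/(-2 + v) (W(v) = (2*v)/(-2 + v) = 2*v/(-2 + v))
A(r) = 1
(W(f) + A(F(-5, 5)))² = (2*(-3)/(-2 - 3) + 1)² = (2*(-3)/(-5) + 1)² = (2*(-3)*(-⅕) + 1)² = (6/5 + 1)² = (11/5)² = 121/25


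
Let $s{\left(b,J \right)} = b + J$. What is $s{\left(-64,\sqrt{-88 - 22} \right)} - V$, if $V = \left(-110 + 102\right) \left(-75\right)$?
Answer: $-664 + i \sqrt{110} \approx -664.0 + 10.488 i$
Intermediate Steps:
$s{\left(b,J \right)} = J + b$
$V = 600$ ($V = \left(-8\right) \left(-75\right) = 600$)
$s{\left(-64,\sqrt{-88 - 22} \right)} - V = \left(\sqrt{-88 - 22} - 64\right) - 600 = \left(\sqrt{-110} - 64\right) - 600 = \left(i \sqrt{110} - 64\right) - 600 = \left(-64 + i \sqrt{110}\right) - 600 = -664 + i \sqrt{110}$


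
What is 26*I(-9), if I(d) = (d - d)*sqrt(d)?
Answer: 0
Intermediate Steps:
I(d) = 0 (I(d) = 0*sqrt(d) = 0)
26*I(-9) = 26*0 = 0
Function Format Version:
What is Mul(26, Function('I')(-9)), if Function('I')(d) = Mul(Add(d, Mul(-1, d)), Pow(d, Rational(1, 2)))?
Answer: 0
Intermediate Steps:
Function('I')(d) = 0 (Function('I')(d) = Mul(0, Pow(d, Rational(1, 2))) = 0)
Mul(26, Function('I')(-9)) = Mul(26, 0) = 0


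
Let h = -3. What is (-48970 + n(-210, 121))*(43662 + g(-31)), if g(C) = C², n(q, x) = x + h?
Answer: -2179922796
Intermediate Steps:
n(q, x) = -3 + x (n(q, x) = x - 3 = -3 + x)
(-48970 + n(-210, 121))*(43662 + g(-31)) = (-48970 + (-3 + 121))*(43662 + (-31)²) = (-48970 + 118)*(43662 + 961) = -48852*44623 = -2179922796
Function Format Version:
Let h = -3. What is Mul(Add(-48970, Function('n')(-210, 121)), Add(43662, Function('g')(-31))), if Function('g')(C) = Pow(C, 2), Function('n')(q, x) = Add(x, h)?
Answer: -2179922796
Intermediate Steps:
Function('n')(q, x) = Add(-3, x) (Function('n')(q, x) = Add(x, -3) = Add(-3, x))
Mul(Add(-48970, Function('n')(-210, 121)), Add(43662, Function('g')(-31))) = Mul(Add(-48970, Add(-3, 121)), Add(43662, Pow(-31, 2))) = Mul(Add(-48970, 118), Add(43662, 961)) = Mul(-48852, 44623) = -2179922796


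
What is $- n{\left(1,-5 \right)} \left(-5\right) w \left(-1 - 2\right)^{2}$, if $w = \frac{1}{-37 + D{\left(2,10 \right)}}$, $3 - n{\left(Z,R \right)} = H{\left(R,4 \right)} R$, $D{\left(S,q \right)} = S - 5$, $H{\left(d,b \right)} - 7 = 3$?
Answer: $- \frac{477}{8} \approx -59.625$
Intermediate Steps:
$H{\left(d,b \right)} = 10$ ($H{\left(d,b \right)} = 7 + 3 = 10$)
$D{\left(S,q \right)} = -5 + S$ ($D{\left(S,q \right)} = S - 5 = -5 + S$)
$n{\left(Z,R \right)} = 3 - 10 R$
$w = - \frac{1}{40}$ ($w = \frac{1}{-37 + \left(-5 + 2\right)} = \frac{1}{-37 - 3} = \frac{1}{-40} = - \frac{1}{40} \approx -0.025$)
$- n{\left(1,-5 \right)} \left(-5\right) w \left(-1 - 2\right)^{2} = - (3 - -50) \left(-5\right) \left(- \frac{1}{40}\right) \left(-1 - 2\right)^{2} = - (3 + 50) \left(-5\right) \left(- \frac{1}{40}\right) \left(-3\right)^{2} = \left(-1\right) 53 \left(-5\right) \left(- \frac{1}{40}\right) 9 = \left(-53\right) \left(-5\right) \left(- \frac{1}{40}\right) 9 = 265 \left(- \frac{1}{40}\right) 9 = \left(- \frac{53}{8}\right) 9 = - \frac{477}{8}$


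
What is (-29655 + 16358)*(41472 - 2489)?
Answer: -518356951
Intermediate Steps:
(-29655 + 16358)*(41472 - 2489) = -13297*38983 = -518356951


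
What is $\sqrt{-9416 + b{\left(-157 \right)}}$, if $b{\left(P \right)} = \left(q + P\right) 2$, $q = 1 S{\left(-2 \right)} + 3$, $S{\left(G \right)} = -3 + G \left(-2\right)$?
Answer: $i \sqrt{9722} \approx 98.6 i$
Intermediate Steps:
$S{\left(G \right)} = -3 - 2 G$
$q = 4$ ($q = 1 \left(-3 - -4\right) + 3 = 1 \left(-3 + 4\right) + 3 = 1 \cdot 1 + 3 = 1 + 3 = 4$)
$b{\left(P \right)} = 8 + 2 P$ ($b{\left(P \right)} = \left(4 + P\right) 2 = 8 + 2 P$)
$\sqrt{-9416 + b{\left(-157 \right)}} = \sqrt{-9416 + \left(8 + 2 \left(-157\right)\right)} = \sqrt{-9416 + \left(8 - 314\right)} = \sqrt{-9416 - 306} = \sqrt{-9722} = i \sqrt{9722}$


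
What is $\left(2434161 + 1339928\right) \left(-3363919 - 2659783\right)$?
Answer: $-22733987457478$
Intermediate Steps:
$\left(2434161 + 1339928\right) \left(-3363919 - 2659783\right) = 3774089 \left(-6023702\right) = -22733987457478$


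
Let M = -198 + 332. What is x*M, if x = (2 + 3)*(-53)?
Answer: -35510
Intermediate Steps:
x = -265 (x = 5*(-53) = -265)
M = 134
x*M = -265*134 = -35510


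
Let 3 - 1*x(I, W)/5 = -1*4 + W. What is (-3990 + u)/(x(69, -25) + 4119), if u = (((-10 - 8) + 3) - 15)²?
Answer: -3090/4279 ≈ -0.72213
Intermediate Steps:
x(I, W) = 35 - 5*W (x(I, W) = 15 - 5*(-1*4 + W) = 15 - 5*(-4 + W) = 15 + (20 - 5*W) = 35 - 5*W)
u = 900 (u = ((-18 + 3) - 15)² = (-15 - 15)² = (-30)² = 900)
(-3990 + u)/(x(69, -25) + 4119) = (-3990 + 900)/((35 - 5*(-25)) + 4119) = -3090/((35 + 125) + 4119) = -3090/(160 + 4119) = -3090/4279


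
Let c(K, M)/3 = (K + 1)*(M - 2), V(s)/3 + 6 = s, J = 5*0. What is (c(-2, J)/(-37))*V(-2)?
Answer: 144/37 ≈ 3.8919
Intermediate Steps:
J = 0
V(s) = -18 + 3*s
c(K, M) = 3*(1 + K)*(-2 + M) (c(K, M) = 3*((K + 1)*(M - 2)) = 3*((1 + K)*(-2 + M)) = 3*(1 + K)*(-2 + M))
(c(-2, J)/(-37))*V(-2) = ((-6 - 6*(-2) + 3*0 + 3*(-2)*0)/(-37))*(-18 + 3*(-2)) = ((-6 + 12 + 0 + 0)*(-1/37))*(-18 - 6) = (6*(-1/37))*(-24) = -6/37*(-24) = 144/37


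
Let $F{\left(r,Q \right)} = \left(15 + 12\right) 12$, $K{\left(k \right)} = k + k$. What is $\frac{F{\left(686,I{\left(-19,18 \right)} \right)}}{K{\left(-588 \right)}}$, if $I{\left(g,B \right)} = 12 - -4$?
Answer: $- \frac{27}{98} \approx -0.27551$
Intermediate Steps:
$I{\left(g,B \right)} = 16$ ($I{\left(g,B \right)} = 12 + 4 = 16$)
$K{\left(k \right)} = 2 k$
$F{\left(r,Q \right)} = 324$ ($F{\left(r,Q \right)} = 27 \cdot 12 = 324$)
$\frac{F{\left(686,I{\left(-19,18 \right)} \right)}}{K{\left(-588 \right)}} = \frac{324}{2 \left(-588\right)} = \frac{324}{-1176} = 324 \left(- \frac{1}{1176}\right) = - \frac{27}{98}$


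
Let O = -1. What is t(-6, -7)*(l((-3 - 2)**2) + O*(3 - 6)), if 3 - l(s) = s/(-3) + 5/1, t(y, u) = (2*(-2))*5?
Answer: -560/3 ≈ -186.67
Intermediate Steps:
t(y, u) = -20 (t(y, u) = -4*5 = -20)
l(s) = -2 + s/3 (l(s) = 3 - (s/(-3) + 5/1) = 3 - (s*(-1/3) + 5*1) = 3 - (-s/3 + 5) = 3 - (5 - s/3) = 3 + (-5 + s/3) = -2 + s/3)
t(-6, -7)*(l((-3 - 2)**2) + O*(3 - 6)) = -20*((-2 + (-3 - 2)**2/3) - (3 - 6)) = -20*((-2 + (1/3)*(-5)**2) - 1*(-3)) = -20*((-2 + (1/3)*25) + 3) = -20*((-2 + 25/3) + 3) = -20*(19/3 + 3) = -20*28/3 = -560/3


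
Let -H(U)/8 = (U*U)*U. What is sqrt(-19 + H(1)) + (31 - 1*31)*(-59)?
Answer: 3*I*sqrt(3) ≈ 5.1962*I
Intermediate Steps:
H(U) = -8*U**3 (H(U) = -8*U*U*U = -8*U**2*U = -8*U**3)
sqrt(-19 + H(1)) + (31 - 1*31)*(-59) = sqrt(-19 - 8*1**3) + (31 - 1*31)*(-59) = sqrt(-19 - 8*1) + (31 - 31)*(-59) = sqrt(-19 - 8) + 0*(-59) = sqrt(-27) + 0 = 3*I*sqrt(3) + 0 = 3*I*sqrt(3)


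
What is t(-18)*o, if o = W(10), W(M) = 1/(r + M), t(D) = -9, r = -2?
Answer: -9/8 ≈ -1.1250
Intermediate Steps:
W(M) = 1/(-2 + M)
o = 1/8 (o = 1/(-2 + 10) = 1/8 ≈ 0.12500)
t(-18)*o = -9*1/8 = -9/8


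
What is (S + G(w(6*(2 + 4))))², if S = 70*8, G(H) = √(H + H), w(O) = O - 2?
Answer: 313668 + 2240*√17 ≈ 3.2290e+5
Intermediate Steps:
w(O) = -2 + O
G(H) = √2*√H (G(H) = √(2*H) = √2*√H)
S = 560
(S + G(w(6*(2 + 4))))² = (560 + √2*√(-2 + 6*(2 + 4)))² = (560 + √2*√(-2 + 6*6))² = (560 + √2*√(-2 + 36))² = (560 + √2*√34)² = (560 + 2*√17)²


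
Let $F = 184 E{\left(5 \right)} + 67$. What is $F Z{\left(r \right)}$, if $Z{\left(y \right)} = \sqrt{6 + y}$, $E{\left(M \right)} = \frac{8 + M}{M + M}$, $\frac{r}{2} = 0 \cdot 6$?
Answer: $\frac{1531 \sqrt{6}}{5} \approx 750.03$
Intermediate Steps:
$r = 0$ ($r = 2 \cdot 0 \cdot 6 = 2 \cdot 0 = 0$)
$E{\left(M \right)} = \frac{8 + M}{2 M}$
$F = \frac{1531}{5}$ ($F = 184 \frac{8 + 5}{2 \cdot 5} + 67 = 184 \cdot \frac{1}{2} \cdot \frac{1}{5} \cdot 13 + 67 = 184 \cdot \frac{13}{10} + 67 = \frac{1196}{5} + 67 = \frac{1531}{5} \approx 306.2$)
$F Z{\left(r \right)} = \frac{1531 \sqrt{6 + 0}}{5} = \frac{1531 \sqrt{6}}{5}$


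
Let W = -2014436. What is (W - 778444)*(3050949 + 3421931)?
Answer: -18077977094400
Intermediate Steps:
(W - 778444)*(3050949 + 3421931) = (-2014436 - 778444)*(3050949 + 3421931) = -2792880*6472880 = -18077977094400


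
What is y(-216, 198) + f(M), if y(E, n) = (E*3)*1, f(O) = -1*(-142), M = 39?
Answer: -506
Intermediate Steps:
f(O) = 142
y(E, n) = 3*E (y(E, n) = (3*E)*1 = 3*E)
y(-216, 198) + f(M) = 3*(-216) + 142 = -648 + 142 = -506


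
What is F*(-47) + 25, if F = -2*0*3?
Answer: 25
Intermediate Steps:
F = 0 (F = 0*3 = 0)
F*(-47) + 25 = 0*(-47) + 25 = 0 + 25 = 25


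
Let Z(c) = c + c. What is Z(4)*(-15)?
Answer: -120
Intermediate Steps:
Z(c) = 2*c
Z(4)*(-15) = (2*4)*(-15) = 8*(-15) = -120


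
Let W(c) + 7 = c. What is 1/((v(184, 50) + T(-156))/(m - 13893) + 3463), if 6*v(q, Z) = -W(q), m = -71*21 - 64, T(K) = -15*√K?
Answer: 3305652854672/11447482148451049 - 1853760*I*√39/11447482148451049 ≈ 0.00028877 - 1.0113e-9*I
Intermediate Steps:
W(c) = -7 + c
m = -1555 (m = -1491 - 64 = -1555)
v(q, Z) = 7/6 - q/6 (v(q, Z) = (-(-7 + q))/6 = (7 - q)/6 = 7/6 - q/6)
1/((v(184, 50) + T(-156))/(m - 13893) + 3463) = 1/(((7/6 - ⅙*184) - 30*I*√39)/(-1555 - 13893) + 3463) = 1/(((7/6 - 92/3) - 30*I*√39)/(-15448) + 3463) = 1/((-59/2 - 30*I*√39)*(-1/15448) + 3463) = 1/((59/30896 + 15*I*√39/7724) + 3463) = 1/(106992907/30896 + 15*I*√39/7724)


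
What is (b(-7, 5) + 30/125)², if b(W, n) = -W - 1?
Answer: 24336/625 ≈ 38.938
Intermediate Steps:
b(W, n) = -1 - W
(b(-7, 5) + 30/125)² = ((-1 - 1*(-7)) + 30/125)² = ((-1 + 7) + 30*(1/125))² = (6 + 6/25)² = (156/25)² = 24336/625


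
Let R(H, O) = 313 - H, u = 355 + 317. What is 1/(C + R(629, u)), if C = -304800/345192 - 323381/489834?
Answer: -7045282422/2237181326075 ≈ -0.0031492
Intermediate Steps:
C = -10872080723/7045282422 (C = -304800*1/345192 - 323381*1/489834 = -12700/14383 - 323381/489834 = -10872080723/7045282422 ≈ -1.5432)
u = 672
1/(C + R(629, u)) = 1/(-10872080723/7045282422 + (313 - 1*629)) = 1/(-10872080723/7045282422 + (313 - 629)) = 1/(-10872080723/7045282422 - 316) = 1/(-2237181326075/7045282422) = -7045282422/2237181326075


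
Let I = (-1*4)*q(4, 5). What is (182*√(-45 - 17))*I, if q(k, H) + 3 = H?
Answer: -1456*I*√62 ≈ -11465.0*I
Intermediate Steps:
q(k, H) = -3 + H
I = -8 (I = (-1*4)*(-3 + 5) = -4*2 = -8)
(182*√(-45 - 17))*I = (182*√(-45 - 17))*(-8) = (182*√(-62))*(-8) = (182*(I*√62))*(-8) = (182*I*√62)*(-8) = -1456*I*√62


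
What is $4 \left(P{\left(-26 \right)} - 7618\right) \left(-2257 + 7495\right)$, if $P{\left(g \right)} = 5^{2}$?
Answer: $-159088536$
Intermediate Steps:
$P{\left(g \right)} = 25$
$4 \left(P{\left(-26 \right)} - 7618\right) \left(-2257 + 7495\right) = 4 \left(25 - 7618\right) \left(-2257 + 7495\right) = 4 \left(\left(-7593\right) 5238\right) = 4 \left(-39772134\right) = -159088536$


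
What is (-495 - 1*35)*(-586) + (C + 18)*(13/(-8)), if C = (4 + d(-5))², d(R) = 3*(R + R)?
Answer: 1237809/4 ≈ 3.0945e+5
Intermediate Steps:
d(R) = 6*R (d(R) = 3*(2*R) = 6*R)
C = 676 (C = (4 + 6*(-5))² = (4 - 30)² = (-26)² = 676)
(-495 - 1*35)*(-586) + (C + 18)*(13/(-8)) = (-495 - 1*35)*(-586) + (676 + 18)*(13/(-8)) = (-495 - 35)*(-586) + 694*(13*(-⅛)) = -530*(-586) + 694*(-13/8) = 310580 - 4511/4 = 1237809/4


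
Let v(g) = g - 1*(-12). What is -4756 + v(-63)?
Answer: -4807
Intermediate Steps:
v(g) = 12 + g (v(g) = g + 12 = 12 + g)
-4756 + v(-63) = -4756 + (12 - 63) = -4756 - 51 = -4807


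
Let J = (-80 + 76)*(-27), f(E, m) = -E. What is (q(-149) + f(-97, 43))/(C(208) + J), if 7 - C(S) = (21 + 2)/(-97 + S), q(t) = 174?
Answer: 30081/12742 ≈ 2.3608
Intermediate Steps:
C(S) = 7 - 23/(-97 + S) (C(S) = 7 - (21 + 2)/(-97 + S) = 7 - 23/(-97 + S))
J = 108 (J = -4*(-27) = 108)
(q(-149) + f(-97, 43))/(C(208) + J) = (174 - 1*(-97))/((-702 + 7*208)/(-97 + 208) + 108) = (174 + 97)/((-702 + 1456)/111 + 108) = 271/((1/111)*754 + 108) = 271/(754/111 + 108) = 271/(12742/111) = 271*(111/12742) = 30081/12742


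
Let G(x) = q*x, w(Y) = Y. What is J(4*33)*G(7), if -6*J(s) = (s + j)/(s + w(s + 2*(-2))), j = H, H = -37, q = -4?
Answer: 133/78 ≈ 1.7051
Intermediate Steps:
G(x) = -4*x
j = -37
J(s) = -(-37 + s)/(6*(-4 + 2*s)) (J(s) = -(s - 37)/(6*(s + (s + 2*(-2)))) = -(-37 + s)/(6*(s + (s - 4))) = -(-37 + s)/(6*(s + (-4 + s))) = -(-37 + s)/(6*(-4 + 2*s)))
J(4*33)*G(7) = ((37 - 4*33)/(12*(-2 + 4*33)))*(-4*7) = ((37 - 1*132)/(12*(-2 + 132)))*(-28) = ((1/12)*(37 - 132)/130)*(-28) = ((1/12)*(1/130)*(-95))*(-28) = -19/312*(-28) = 133/78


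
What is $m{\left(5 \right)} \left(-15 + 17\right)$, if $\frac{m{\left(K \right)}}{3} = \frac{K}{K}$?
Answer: $6$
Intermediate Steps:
$m{\left(K \right)} = 3$ ($m{\left(K \right)} = 3 \frac{K}{K} = 3 \cdot 1 = 3$)
$m{\left(5 \right)} \left(-15 + 17\right) = 3 \left(-15 + 17\right) = 3 \cdot 2 = 6$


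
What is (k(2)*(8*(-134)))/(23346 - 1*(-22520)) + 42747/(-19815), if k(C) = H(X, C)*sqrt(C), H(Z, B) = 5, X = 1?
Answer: -14249/6605 - 2680*sqrt(2)/22933 ≈ -2.3226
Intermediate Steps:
k(C) = 5*sqrt(C)
(k(2)*(8*(-134)))/(23346 - 1*(-22520)) + 42747/(-19815) = ((5*sqrt(2))*(8*(-134)))/(23346 - 1*(-22520)) + 42747/(-19815) = ((5*sqrt(2))*(-1072))/(23346 + 22520) + 42747*(-1/19815) = -5360*sqrt(2)/45866 - 14249/6605 = -5360*sqrt(2)*(1/45866) - 14249/6605 = -2680*sqrt(2)/22933 - 14249/6605 = -14249/6605 - 2680*sqrt(2)/22933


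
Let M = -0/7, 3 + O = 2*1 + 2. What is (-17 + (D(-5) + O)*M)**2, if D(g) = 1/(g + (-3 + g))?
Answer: 289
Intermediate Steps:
D(g) = 1/(-3 + 2*g)
O = 1 (O = -3 + (2*1 + 2) = -3 + (2 + 2) = -3 + 4 = 1)
M = 0 (M = -0/7 = -1*0 = 0)
(-17 + (D(-5) + O)*M)**2 = (-17 + (1/(-3 + 2*(-5)) + 1)*0)**2 = (-17 + (1/(-3 - 10) + 1)*0)**2 = (-17 + (1/(-13) + 1)*0)**2 = (-17 + (-1/13 + 1)*0)**2 = (-17 + (12/13)*0)**2 = (-17 + 0)**2 = (-17)**2 = 289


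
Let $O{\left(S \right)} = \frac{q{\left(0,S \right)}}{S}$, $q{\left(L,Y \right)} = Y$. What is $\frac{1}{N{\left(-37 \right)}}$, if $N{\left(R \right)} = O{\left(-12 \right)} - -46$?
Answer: $\frac{1}{47} \approx 0.021277$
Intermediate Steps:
$O{\left(S \right)} = 1$ ($O{\left(S \right)} = \frac{S}{S} = 1$)
$N{\left(R \right)} = 47$ ($N{\left(R \right)} = 1 - -46 = 1 + 46 = 47$)
$\frac{1}{N{\left(-37 \right)}} = \frac{1}{47}$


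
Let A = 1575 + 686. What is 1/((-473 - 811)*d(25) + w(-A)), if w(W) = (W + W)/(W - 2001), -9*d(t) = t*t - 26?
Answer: 6393/546335515 ≈ 1.1702e-5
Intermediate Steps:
d(t) = 26/9 - t²/9 (d(t) = -(t*t - 26)/9 = -(t² - 26)/9 = -(-26 + t²)/9 = 26/9 - t²/9)
A = 2261
w(W) = 2*W/(-2001 + W) (w(W) = (2*W)/(-2001 + W) = 2*W/(-2001 + W))
1/((-473 - 811)*d(25) + w(-A)) = 1/((-473 - 811)*(26/9 - ⅑*25²) + 2*(-1*2261)/(-2001 - 1*2261)) = 1/(-1284*(26/9 - ⅑*625) + 2*(-2261)/(-2001 - 2261)) = 1/(-1284*(26/9 - 625/9) + 2*(-2261)/(-4262)) = 1/(-1284*(-599/9) + 2*(-2261)*(-1/4262)) = 1/(256372/3 + 2261/2131) = 1/(546335515/6393) = 6393/546335515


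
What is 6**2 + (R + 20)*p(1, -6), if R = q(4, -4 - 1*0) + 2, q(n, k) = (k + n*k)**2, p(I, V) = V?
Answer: -2496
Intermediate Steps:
q(n, k) = (k + k*n)**2
R = 402 (R = (-4 - 1*0)**2*(1 + 4)**2 + 2 = (-4 + 0)**2*5**2 + 2 = (-4)**2*25 + 2 = 16*25 + 2 = 400 + 2 = 402)
6**2 + (R + 20)*p(1, -6) = 6**2 + (402 + 20)*(-6) = 36 + 422*(-6) = 36 - 2532 = -2496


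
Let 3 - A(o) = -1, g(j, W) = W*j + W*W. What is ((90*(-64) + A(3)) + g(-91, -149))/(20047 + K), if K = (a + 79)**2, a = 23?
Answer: 30004/30451 ≈ 0.98532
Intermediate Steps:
g(j, W) = W**2 + W*j (g(j, W) = W*j + W**2 = W**2 + W*j)
K = 10404 (K = (23 + 79)**2 = 102**2 = 10404)
A(o) = 4 (A(o) = 3 - 1*(-1) = 3 + 1 = 4)
((90*(-64) + A(3)) + g(-91, -149))/(20047 + K) = ((90*(-64) + 4) - 149*(-149 - 91))/(20047 + 10404) = ((-5760 + 4) - 149*(-240))/30451 = (-5756 + 35760)*(1/30451) = 30004*(1/30451) = 30004/30451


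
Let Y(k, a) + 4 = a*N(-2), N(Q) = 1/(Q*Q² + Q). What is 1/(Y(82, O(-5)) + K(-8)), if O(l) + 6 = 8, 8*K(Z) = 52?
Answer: 10/23 ≈ 0.43478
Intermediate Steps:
K(Z) = 13/2 (K(Z) = (⅛)*52 = 13/2)
N(Q) = 1/(Q + Q³) (N(Q) = 1/(Q³ + Q) = 1/(Q + Q³))
O(l) = 2 (O(l) = -6 + 8 = 2)
Y(k, a) = -4 - a/10 (Y(k, a) = -4 + a/(-2 + (-2)³) = -4 + a/(-2 - 8) = -4 + a/(-10) = -4 + a*(-⅒) = -4 - a/10)
1/(Y(82, O(-5)) + K(-8)) = 1/((-4 - ⅒*2) + 13/2) = 1/((-4 - ⅕) + 13/2) = 1/(-21/5 + 13/2) = 1/(23/10) = 10/23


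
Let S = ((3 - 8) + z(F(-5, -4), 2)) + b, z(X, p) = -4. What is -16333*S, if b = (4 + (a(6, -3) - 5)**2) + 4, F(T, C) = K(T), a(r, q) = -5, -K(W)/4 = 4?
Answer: -1616967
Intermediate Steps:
K(W) = -16 (K(W) = -4*4 = -16)
F(T, C) = -16
b = 108 (b = (4 + (-5 - 5)**2) + 4 = (4 + (-10)**2) + 4 = (4 + 100) + 4 = 104 + 4 = 108)
S = 99 (S = ((3 - 8) - 4) + 108 = (-5 - 4) + 108 = -9 + 108 = 99)
-16333*S = -16333*99 = -1616967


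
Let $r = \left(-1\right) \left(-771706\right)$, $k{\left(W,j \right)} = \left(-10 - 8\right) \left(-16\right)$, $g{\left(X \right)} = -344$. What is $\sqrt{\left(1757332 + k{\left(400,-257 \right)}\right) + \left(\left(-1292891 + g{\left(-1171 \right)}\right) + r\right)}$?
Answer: $\sqrt{1236091} \approx 1111.8$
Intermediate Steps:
$k{\left(W,j \right)} = 288$ ($k{\left(W,j \right)} = \left(-18\right) \left(-16\right) = 288$)
$r = 771706$
$\sqrt{\left(1757332 + k{\left(400,-257 \right)}\right) + \left(\left(-1292891 + g{\left(-1171 \right)}\right) + r\right)} = \sqrt{\left(1757332 + 288\right) + \left(\left(-1292891 - 344\right) + 771706\right)} = \sqrt{1757620 + \left(-1293235 + 771706\right)} = \sqrt{1757620 - 521529} = \sqrt{1236091}$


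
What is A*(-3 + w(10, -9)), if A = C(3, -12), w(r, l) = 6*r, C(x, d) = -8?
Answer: -456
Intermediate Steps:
A = -8
A*(-3 + w(10, -9)) = -8*(-3 + 6*10) = -8*(-3 + 60) = -8*57 = -456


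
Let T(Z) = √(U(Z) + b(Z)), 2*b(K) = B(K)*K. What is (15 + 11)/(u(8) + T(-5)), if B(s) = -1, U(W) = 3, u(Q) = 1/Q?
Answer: -16/27 + 64*√22/27 ≈ 10.525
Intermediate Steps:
b(K) = -K/2 (b(K) = (-K)/2 = -K/2)
T(Z) = √(3 - Z/2)
(15 + 11)/(u(8) + T(-5)) = (15 + 11)/(1/8 + √(12 - 2*(-5))/2) = 26/(⅛ + √(12 + 10)/2) = 26/(⅛ + √22/2)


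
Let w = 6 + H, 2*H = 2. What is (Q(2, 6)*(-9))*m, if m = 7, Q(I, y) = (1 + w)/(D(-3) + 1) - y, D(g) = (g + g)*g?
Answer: 6678/19 ≈ 351.47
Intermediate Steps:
H = 1 (H = (½)*2 = 1)
w = 7 (w = 6 + 1 = 7)
D(g) = 2*g² (D(g) = (2*g)*g = 2*g²)
Q(I, y) = 8/19 - y (Q(I, y) = (1 + 7)/(2*(-3)² + 1) - y = 8/(2*9 + 1) - y = 8/(18 + 1) - y = 8/19 - y)
(Q(2, 6)*(-9))*m = ((8/19 - 1*6)*(-9))*7 = ((8/19 - 6)*(-9))*7 = -106/19*(-9)*7 = (954/19)*7 = 6678/19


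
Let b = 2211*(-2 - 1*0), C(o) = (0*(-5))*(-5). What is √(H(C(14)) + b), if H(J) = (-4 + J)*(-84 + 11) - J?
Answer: I*√4130 ≈ 64.265*I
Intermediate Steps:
C(o) = 0 (C(o) = 0*(-5) = 0)
H(J) = 292 - 74*J (H(J) = (-4 + J)*(-73) - J = (292 - 73*J) - J = 292 - 74*J)
b = -4422 (b = 2211*(-2 + 0) = 2211*(-2) = -4422)
√(H(C(14)) + b) = √((292 - 74*0) - 4422) = √((292 + 0) - 4422) = √(292 - 4422) = √(-4130) = I*√4130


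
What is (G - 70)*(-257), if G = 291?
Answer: -56797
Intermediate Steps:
(G - 70)*(-257) = (291 - 70)*(-257) = 221*(-257) = -56797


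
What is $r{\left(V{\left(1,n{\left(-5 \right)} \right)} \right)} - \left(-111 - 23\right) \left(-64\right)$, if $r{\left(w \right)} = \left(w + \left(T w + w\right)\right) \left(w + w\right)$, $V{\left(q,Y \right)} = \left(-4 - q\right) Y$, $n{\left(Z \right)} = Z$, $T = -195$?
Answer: $-249826$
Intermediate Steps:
$V{\left(q,Y \right)} = Y \left(-4 - q\right)$
$r{\left(w \right)} = - 386 w^{2}$ ($r{\left(w \right)} = \left(w + \left(- 195 w + w\right)\right) \left(w + w\right) = \left(w - 194 w\right) 2 w = - 193 w 2 w = - 386 w^{2}$)
$r{\left(V{\left(1,n{\left(-5 \right)} \right)} \right)} - \left(-111 - 23\right) \left(-64\right) = - 386 \left(\left(-1\right) \left(-5\right) \left(4 + 1\right)\right)^{2} - \left(-111 - 23\right) \left(-64\right) = - 386 \left(\left(-1\right) \left(-5\right) 5\right)^{2} - \left(-134\right) \left(-64\right) = - 386 \cdot 25^{2} - 8576 = \left(-386\right) 625 - 8576 = -241250 - 8576 = -249826$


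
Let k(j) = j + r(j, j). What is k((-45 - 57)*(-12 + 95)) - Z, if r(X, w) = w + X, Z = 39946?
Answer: -65344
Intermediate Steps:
r(X, w) = X + w
k(j) = 3*j (k(j) = j + (j + j) = j + 2*j = 3*j)
k((-45 - 57)*(-12 + 95)) - Z = 3*((-45 - 57)*(-12 + 95)) - 1*39946 = 3*(-102*83) - 39946 = 3*(-8466) - 39946 = -25398 - 39946 = -65344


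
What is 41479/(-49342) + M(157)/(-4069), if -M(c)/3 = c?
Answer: -145537969/200772598 ≈ -0.72489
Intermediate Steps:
M(c) = -3*c
41479/(-49342) + M(157)/(-4069) = 41479/(-49342) - 3*157/(-4069) = 41479*(-1/49342) - 471*(-1/4069) = -41479/49342 + 471/4069 = -145537969/200772598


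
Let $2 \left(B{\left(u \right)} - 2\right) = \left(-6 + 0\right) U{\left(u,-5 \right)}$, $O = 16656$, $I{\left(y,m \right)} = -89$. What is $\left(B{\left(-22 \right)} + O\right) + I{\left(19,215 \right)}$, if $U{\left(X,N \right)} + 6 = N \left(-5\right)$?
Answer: $16512$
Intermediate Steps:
$U{\left(X,N \right)} = -6 - 5 N$ ($U{\left(X,N \right)} = -6 + N \left(-5\right) = -6 - 5 N$)
$B{\left(u \right)} = -55$ ($B{\left(u \right)} = 2 + \frac{\left(-6 + 0\right) \left(-6 - -25\right)}{2} = 2 + \frac{\left(-6\right) \left(-6 + 25\right)}{2} = 2 + \frac{\left(-6\right) 19}{2} = 2 + \frac{1}{2} \left(-114\right) = 2 - 57 = -55$)
$\left(B{\left(-22 \right)} + O\right) + I{\left(19,215 \right)} = \left(-55 + 16656\right) - 89 = 16601 - 89 = 16512$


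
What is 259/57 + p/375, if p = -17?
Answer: 10684/2375 ≈ 4.4985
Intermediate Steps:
259/57 + p/375 = 259/57 - 17/375 = 10684/2375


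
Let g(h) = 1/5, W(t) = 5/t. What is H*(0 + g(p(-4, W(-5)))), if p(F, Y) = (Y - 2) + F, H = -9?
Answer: -9/5 ≈ -1.8000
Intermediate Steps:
p(F, Y) = -2 + F + Y (p(F, Y) = (-2 + Y) + F = -2 + F + Y)
g(h) = 1/5
H*(0 + g(p(-4, W(-5)))) = -9*(0 + 1/5) = -9*1/5 = -9/5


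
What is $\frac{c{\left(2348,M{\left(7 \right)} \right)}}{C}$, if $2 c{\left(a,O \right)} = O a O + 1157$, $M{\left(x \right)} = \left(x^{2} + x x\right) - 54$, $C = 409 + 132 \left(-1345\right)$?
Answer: $- \frac{4546885}{354262} \approx -12.835$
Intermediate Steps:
$C = -177131$ ($C = 409 - 177540 = -177131$)
$M{\left(x \right)} = -54 + 2 x^{2}$ ($M{\left(x \right)} = \left(x^{2} + x^{2}\right) - 54 = 2 x^{2} - 54 = -54 + 2 x^{2}$)
$c{\left(a,O \right)} = \frac{1157}{2} + \frac{a O^{2}}{2}$ ($c{\left(a,O \right)} = \frac{O a O + 1157}{2} = \frac{a O^{2} + 1157}{2} = \frac{1157 + a O^{2}}{2} = \frac{1157}{2} + \frac{a O^{2}}{2}$)
$\frac{c{\left(2348,M{\left(7 \right)} \right)}}{C} = \frac{\frac{1157}{2} + \frac{1}{2} \cdot 2348 \left(-54 + 2 \cdot 7^{2}\right)^{2}}{-177131} = \left(\frac{1157}{2} + \frac{1}{2} \cdot 2348 \left(-54 + 2 \cdot 49\right)^{2}\right) \left(- \frac{1}{177131}\right) = \left(\frac{1157}{2} + \frac{1}{2} \cdot 2348 \left(-54 + 98\right)^{2}\right) \left(- \frac{1}{177131}\right) = \left(\frac{1157}{2} + \frac{1}{2} \cdot 2348 \cdot 44^{2}\right) \left(- \frac{1}{177131}\right) = \left(\frac{1157}{2} + \frac{1}{2} \cdot 2348 \cdot 1936\right) \left(- \frac{1}{177131}\right) = \left(\frac{1157}{2} + 2272864\right) \left(- \frac{1}{177131}\right) = \frac{4546885}{2} \left(- \frac{1}{177131}\right) = - \frac{4546885}{354262}$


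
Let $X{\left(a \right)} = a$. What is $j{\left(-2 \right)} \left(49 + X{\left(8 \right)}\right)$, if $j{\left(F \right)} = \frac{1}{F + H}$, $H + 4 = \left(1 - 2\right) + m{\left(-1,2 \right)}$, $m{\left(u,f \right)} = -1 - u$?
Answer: $- \frac{57}{7} \approx -8.1429$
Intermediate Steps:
$H = -5$ ($H = -4 + \left(\left(1 - 2\right) - 0\right) = -4 + \left(-1 + \left(-1 + 1\right)\right) = -4 + \left(-1 + 0\right) = -4 - 1 = -5$)
$j{\left(F \right)} = \frac{1}{-5 + F}$ ($j{\left(F \right)} = \frac{1}{F - 5} = \frac{1}{-5 + F}$)
$j{\left(-2 \right)} \left(49 + X{\left(8 \right)}\right) = \frac{49 + 8}{-5 - 2} = \frac{1}{-7} \cdot 57 = \left(- \frac{1}{7}\right) 57 = - \frac{57}{7}$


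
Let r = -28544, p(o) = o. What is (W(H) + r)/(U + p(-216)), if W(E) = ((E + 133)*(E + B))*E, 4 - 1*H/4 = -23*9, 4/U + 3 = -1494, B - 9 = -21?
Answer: -256746230496/80839 ≈ -3.1760e+6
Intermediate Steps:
B = -12 (B = 9 - 21 = -12)
U = -4/1497 (U = 4/(-3 - 1494) = 4/(-1497) = 4*(-1/1497) = -4/1497 ≈ -0.0026720)
H = 844 (H = 16 - (-92)*9 = 16 - 4*(-207) = 16 + 828 = 844)
W(E) = E*(-12 + E)*(133 + E) (W(E) = ((E + 133)*(E - 12))*E = ((133 + E)*(-12 + E))*E = ((-12 + E)*(133 + E))*E = E*(-12 + E)*(133 + E))
(W(H) + r)/(U + p(-216)) = (844*(-1596 + 844² + 121*844) - 28544)/(-4/1497 - 216) = (844*(-1596 + 712336 + 102124) - 28544)/(-323356/1497) = (844*812864 - 28544)*(-1497/323356) = (686057216 - 28544)*(-1497/323356) = 686028672*(-1497/323356) = -256746230496/80839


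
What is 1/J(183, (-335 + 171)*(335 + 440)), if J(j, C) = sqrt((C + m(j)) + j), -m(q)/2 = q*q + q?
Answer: -I*sqrt(194261)/194261 ≈ -0.0022689*I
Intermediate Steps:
m(q) = -2*q - 2*q**2 (m(q) = -2*(q*q + q) = -2*(q**2 + q) = -2*(q + q**2) = -2*q - 2*q**2)
J(j, C) = sqrt(C + j - 2*j*(1 + j)) (J(j, C) = sqrt((C - 2*j*(1 + j)) + j) = sqrt(C + j - 2*j*(1 + j)))
1/J(183, (-335 + 171)*(335 + 440)) = 1/(sqrt((-335 + 171)*(335 + 440) - 1*183 - 2*183**2)) = 1/(sqrt(-164*775 - 183 - 2*33489)) = 1/(sqrt(-127100 - 183 - 66978)) = 1/(sqrt(-194261)) = 1/(I*sqrt(194261)) = -I*sqrt(194261)/194261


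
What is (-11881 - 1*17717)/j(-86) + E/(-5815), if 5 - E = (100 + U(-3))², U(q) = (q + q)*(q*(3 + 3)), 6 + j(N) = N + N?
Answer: 89906236/517535 ≈ 173.72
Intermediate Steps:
j(N) = -6 + 2*N (j(N) = -6 + (N + N) = -6 + 2*N)
U(q) = 12*q² (U(q) = (2*q)*(q*6) = (2*q)*(6*q) = 12*q²)
E = -43259 (E = 5 - (100 + 12*(-3)²)² = 5 - (100 + 12*9)² = 5 - (100 + 108)² = 5 - 1*208² = 5 - 1*43264 = 5 - 43264 = -43259)
(-11881 - 1*17717)/j(-86) + E/(-5815) = (-11881 - 1*17717)/(-6 + 2*(-86)) - 43259/(-5815) = (-11881 - 17717)/(-6 - 172) - 43259*(-1/5815) = -29598/(-178) + 43259/5815 = -29598*(-1/178) + 43259/5815 = 14799/89 + 43259/5815 = 89906236/517535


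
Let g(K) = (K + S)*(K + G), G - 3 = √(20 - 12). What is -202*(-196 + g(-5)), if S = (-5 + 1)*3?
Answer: 32724 + 6868*√2 ≈ 42437.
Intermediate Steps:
G = 3 + 2*√2 (G = 3 + √(20 - 12) = 3 + √8 = 3 + 2*√2 ≈ 5.8284)
S = -12 (S = -4*3 = -12)
g(K) = (-12 + K)*(3 + K + 2*√2) (g(K) = (K - 12)*(K + (3 + 2*√2)) = (-12 + K)*(3 + K + 2*√2))
-202*(-196 + g(-5)) = -202*(-196 + (-36 + (-5)² - 24*√2 - 9*(-5) + 2*(-5)*√2)) = -202*(-196 + (-36 + 25 - 24*√2 + 45 - 10*√2)) = -202*(-196 + (34 - 34*√2)) = -202*(-162 - 34*√2) = 32724 + 6868*√2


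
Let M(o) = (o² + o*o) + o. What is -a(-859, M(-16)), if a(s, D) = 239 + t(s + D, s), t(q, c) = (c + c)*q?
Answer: -623873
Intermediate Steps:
t(q, c) = 2*c*q (t(q, c) = (2*c)*q = 2*c*q)
M(o) = o + 2*o² (M(o) = (o² + o²) + o = 2*o² + o = o + 2*o²)
a(s, D) = 239 + 2*s*(D + s) (a(s, D) = 239 + 2*s*(s + D) = 239 + 2*s*(D + s))
-a(-859, M(-16)) = -(239 + 2*(-859)*(-16*(1 + 2*(-16)) - 859)) = -(239 + 2*(-859)*(-16*(1 - 32) - 859)) = -(239 + 2*(-859)*(-16*(-31) - 859)) = -(239 + 2*(-859)*(496 - 859)) = -(239 + 2*(-859)*(-363)) = -(239 + 623634) = -1*623873 = -623873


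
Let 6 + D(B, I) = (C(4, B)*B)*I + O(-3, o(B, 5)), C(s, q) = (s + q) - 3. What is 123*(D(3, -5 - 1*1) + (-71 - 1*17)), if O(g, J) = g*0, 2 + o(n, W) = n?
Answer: -20418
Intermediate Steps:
o(n, W) = -2 + n
C(s, q) = -3 + q + s (C(s, q) = (q + s) - 3 = -3 + q + s)
O(g, J) = 0
D(B, I) = -6 + B*I*(1 + B) (D(B, I) = -6 + (((-3 + B + 4)*B)*I + 0) = -6 + (((1 + B)*B)*I + 0) = -6 + ((B*(1 + B))*I + 0) = -6 + (B*I*(1 + B) + 0) = -6 + B*I*(1 + B))
123*(D(3, -5 - 1*1) + (-71 - 1*17)) = 123*((-6 + 3*(-5 - 1*1)*(1 + 3)) + (-71 - 1*17)) = 123*((-6 + 3*(-5 - 1)*4) + (-71 - 17)) = 123*((-6 + 3*(-6)*4) - 88) = 123*((-6 - 72) - 88) = 123*(-78 - 88) = 123*(-166) = -20418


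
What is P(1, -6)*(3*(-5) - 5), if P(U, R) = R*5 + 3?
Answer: 540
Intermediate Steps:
P(U, R) = 3 + 5*R (P(U, R) = 5*R + 3 = 3 + 5*R)
P(1, -6)*(3*(-5) - 5) = (3 + 5*(-6))*(3*(-5) - 5) = (3 - 30)*(-15 - 5) = -27*(-20) = 540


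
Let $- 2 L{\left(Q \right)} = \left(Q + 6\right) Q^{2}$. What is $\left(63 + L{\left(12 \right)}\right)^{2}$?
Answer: $1520289$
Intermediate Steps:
$L{\left(Q \right)} = - \frac{Q^{2} \left(6 + Q\right)}{2}$ ($L{\left(Q \right)} = - \frac{\left(Q + 6\right) Q^{2}}{2} = - \frac{\left(6 + Q\right) Q^{2}}{2} = - \frac{Q^{2} \left(6 + Q\right)}{2}$)
$\left(63 + L{\left(12 \right)}\right)^{2} = \left(63 + \frac{12^{2} \left(-6 - 12\right)}{2}\right)^{2} = \left(63 + \frac{1}{2} \cdot 144 \left(-6 - 12\right)\right)^{2} = \left(63 + \frac{1}{2} \cdot 144 \left(-18\right)\right)^{2} = \left(63 - 1296\right)^{2} = \left(-1233\right)^{2} = 1520289$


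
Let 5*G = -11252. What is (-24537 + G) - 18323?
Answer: -225552/5 ≈ -45110.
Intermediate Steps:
G = -11252/5 (G = (1/5)*(-11252) = -11252/5 ≈ -2250.4)
(-24537 + G) - 18323 = (-24537 - 11252/5) - 18323 = -133937/5 - 18323 = -225552/5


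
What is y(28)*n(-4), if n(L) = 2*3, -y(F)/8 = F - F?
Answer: 0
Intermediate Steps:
y(F) = 0 (y(F) = -8*(F - F) = -8*0 = 0)
n(L) = 6
y(28)*n(-4) = 0*6 = 0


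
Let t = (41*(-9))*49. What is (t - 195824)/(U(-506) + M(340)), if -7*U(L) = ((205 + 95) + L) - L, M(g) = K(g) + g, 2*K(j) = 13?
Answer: -2994670/4251 ≈ -704.46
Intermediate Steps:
K(j) = 13/2 (K(j) = (½)*13 = 13/2)
t = -18081 (t = -369*49 = -18081)
M(g) = 13/2 + g
U(L) = -300/7 (U(L) = -(((205 + 95) + L) - L)/7 = -((300 + L) - L)/7 = -⅐*300 = -300/7)
(t - 195824)/(U(-506) + M(340)) = (-18081 - 195824)/(-300/7 + (13/2 + 340)) = -213905/(-300/7 + 693/2) = -213905/4251/14 = -213905*14/4251 = -2994670/4251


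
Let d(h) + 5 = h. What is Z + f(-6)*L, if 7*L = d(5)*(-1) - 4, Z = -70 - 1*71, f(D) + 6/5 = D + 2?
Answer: -4831/35 ≈ -138.03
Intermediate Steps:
d(h) = -5 + h
f(D) = ⅘ + D (f(D) = -6/5 + (D + 2) = -6/5 + (2 + D) = ⅘ + D)
Z = -141 (Z = -70 - 71 = -141)
L = -4/7 (L = ((-5 + 5)*(-1) - 4)/7 = (0*(-1) - 4)/7 = (0 - 4)/7 = (⅐)*(-4) = -4/7 ≈ -0.57143)
Z + f(-6)*L = -141 + (⅘ - 6)*(-4/7) = -141 - 26/5*(-4/7) = -141 + 104/35 = -4831/35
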